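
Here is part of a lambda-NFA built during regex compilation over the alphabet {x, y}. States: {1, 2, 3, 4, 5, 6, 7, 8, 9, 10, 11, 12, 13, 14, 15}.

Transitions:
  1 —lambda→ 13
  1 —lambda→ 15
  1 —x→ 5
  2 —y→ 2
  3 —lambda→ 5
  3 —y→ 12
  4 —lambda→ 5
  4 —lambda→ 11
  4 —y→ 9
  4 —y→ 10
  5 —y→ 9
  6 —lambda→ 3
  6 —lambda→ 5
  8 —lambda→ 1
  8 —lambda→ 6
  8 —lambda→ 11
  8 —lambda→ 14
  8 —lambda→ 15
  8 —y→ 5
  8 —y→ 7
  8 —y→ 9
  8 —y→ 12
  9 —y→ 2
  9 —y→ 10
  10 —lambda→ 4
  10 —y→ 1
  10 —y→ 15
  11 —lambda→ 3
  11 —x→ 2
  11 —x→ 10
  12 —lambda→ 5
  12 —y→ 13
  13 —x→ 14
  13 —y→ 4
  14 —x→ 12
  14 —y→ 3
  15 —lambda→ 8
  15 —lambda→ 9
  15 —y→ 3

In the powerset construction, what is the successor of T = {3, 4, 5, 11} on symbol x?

{2, 3, 4, 5, 10, 11}

11 on x → {2, 10}.
No x-transition from 3, 4, 5.
Union after reading x: {2, 10}.
Now take the lambda-closure:
From 10 via lambda: add 4.
From 4 via lambda: add 5, 11.
From 11 via lambda: add 3.
No new states can be added; the closed set is {2, 3, 4, 5, 10, 11}.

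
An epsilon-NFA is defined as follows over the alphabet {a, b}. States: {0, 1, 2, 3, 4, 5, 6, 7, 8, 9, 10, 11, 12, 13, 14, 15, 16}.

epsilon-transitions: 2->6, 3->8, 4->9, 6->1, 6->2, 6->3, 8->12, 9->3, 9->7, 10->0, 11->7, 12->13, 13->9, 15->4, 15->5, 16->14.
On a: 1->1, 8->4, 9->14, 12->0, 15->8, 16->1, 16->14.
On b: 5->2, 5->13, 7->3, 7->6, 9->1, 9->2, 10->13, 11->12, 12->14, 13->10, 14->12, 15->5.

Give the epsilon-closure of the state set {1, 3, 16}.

Start with {1, 3, 16}.
From 3 via epsilon: add 8.
From 16 via epsilon: add 14.
From 8 via epsilon: add 12.
From 12 via epsilon: add 13.
From 13 via epsilon: add 9.
From 9 via epsilon: add 7.
No new states can be added; the closed set is {1, 3, 7, 8, 9, 12, 13, 14, 16}.

{1, 3, 7, 8, 9, 12, 13, 14, 16}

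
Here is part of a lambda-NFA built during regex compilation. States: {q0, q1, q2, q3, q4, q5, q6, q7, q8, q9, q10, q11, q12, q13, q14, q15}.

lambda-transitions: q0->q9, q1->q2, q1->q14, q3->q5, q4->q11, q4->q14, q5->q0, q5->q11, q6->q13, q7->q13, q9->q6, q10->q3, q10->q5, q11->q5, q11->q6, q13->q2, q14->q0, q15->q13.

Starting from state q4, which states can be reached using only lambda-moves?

{q0, q2, q4, q5, q6, q9, q11, q13, q14}

Start with {q4}.
From q4 via lambda: add q11, q14.
From q11 via lambda: add q5, q6.
From q14 via lambda: add q0.
From q0 via lambda: add q9.
From q6 via lambda: add q13.
From q13 via lambda: add q2.
No new states can be added; the closed set is {q0, q2, q4, q5, q6, q9, q11, q13, q14}.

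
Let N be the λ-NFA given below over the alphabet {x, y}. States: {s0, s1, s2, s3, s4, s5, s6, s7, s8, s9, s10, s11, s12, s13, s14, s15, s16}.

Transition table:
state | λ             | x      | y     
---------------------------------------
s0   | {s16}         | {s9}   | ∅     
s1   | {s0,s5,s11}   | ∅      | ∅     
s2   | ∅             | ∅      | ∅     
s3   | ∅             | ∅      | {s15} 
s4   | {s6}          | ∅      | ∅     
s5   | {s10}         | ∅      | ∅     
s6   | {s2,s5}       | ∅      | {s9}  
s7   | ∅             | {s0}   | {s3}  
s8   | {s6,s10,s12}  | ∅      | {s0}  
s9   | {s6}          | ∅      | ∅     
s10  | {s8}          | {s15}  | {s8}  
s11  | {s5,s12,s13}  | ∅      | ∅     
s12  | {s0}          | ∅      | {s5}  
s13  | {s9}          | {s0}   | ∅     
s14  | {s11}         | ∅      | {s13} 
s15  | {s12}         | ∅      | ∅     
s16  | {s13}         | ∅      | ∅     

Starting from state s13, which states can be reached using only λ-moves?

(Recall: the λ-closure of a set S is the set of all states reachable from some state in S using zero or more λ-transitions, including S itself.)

Start with {s13}.
From s13 via λ: add s9.
From s9 via λ: add s6.
From s6 via λ: add s2, s5.
From s5 via λ: add s10.
From s10 via λ: add s8.
From s8 via λ: add s12.
From s12 via λ: add s0.
From s0 via λ: add s16.
No new states can be added; the closed set is {s0, s2, s5, s6, s8, s9, s10, s12, s13, s16}.

{s0, s2, s5, s6, s8, s9, s10, s12, s13, s16}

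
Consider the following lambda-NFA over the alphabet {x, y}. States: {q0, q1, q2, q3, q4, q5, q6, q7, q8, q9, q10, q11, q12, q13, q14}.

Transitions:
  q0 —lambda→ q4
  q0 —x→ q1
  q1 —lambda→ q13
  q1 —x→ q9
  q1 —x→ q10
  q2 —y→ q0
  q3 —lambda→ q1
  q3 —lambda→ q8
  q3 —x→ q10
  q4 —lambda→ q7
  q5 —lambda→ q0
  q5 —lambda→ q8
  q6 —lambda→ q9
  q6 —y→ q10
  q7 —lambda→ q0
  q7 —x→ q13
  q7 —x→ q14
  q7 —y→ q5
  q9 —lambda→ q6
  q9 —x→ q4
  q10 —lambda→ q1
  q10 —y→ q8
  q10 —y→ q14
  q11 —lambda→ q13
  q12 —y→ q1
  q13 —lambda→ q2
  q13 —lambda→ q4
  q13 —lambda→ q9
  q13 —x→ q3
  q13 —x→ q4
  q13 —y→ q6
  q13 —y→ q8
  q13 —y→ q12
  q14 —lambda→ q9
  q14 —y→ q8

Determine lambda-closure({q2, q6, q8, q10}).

{q0, q1, q2, q4, q6, q7, q8, q9, q10, q13}

Start with {q2, q6, q8, q10}.
From q6 via lambda: add q9.
From q10 via lambda: add q1.
From q1 via lambda: add q13.
From q13 via lambda: add q4.
From q4 via lambda: add q7.
From q7 via lambda: add q0.
No new states can be added; the closed set is {q0, q1, q2, q4, q6, q7, q8, q9, q10, q13}.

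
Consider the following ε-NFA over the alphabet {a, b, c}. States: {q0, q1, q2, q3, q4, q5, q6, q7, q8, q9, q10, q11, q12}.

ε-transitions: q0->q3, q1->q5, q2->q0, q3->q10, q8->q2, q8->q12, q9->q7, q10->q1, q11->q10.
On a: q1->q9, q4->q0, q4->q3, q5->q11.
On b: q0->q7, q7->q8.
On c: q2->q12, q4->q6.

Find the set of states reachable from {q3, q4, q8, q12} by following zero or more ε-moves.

Start with {q3, q4, q8, q12}.
From q3 via ε: add q10.
From q8 via ε: add q2.
From q2 via ε: add q0.
From q10 via ε: add q1.
From q1 via ε: add q5.
No new states can be added; the closed set is {q0, q1, q2, q3, q4, q5, q8, q10, q12}.

{q0, q1, q2, q3, q4, q5, q8, q10, q12}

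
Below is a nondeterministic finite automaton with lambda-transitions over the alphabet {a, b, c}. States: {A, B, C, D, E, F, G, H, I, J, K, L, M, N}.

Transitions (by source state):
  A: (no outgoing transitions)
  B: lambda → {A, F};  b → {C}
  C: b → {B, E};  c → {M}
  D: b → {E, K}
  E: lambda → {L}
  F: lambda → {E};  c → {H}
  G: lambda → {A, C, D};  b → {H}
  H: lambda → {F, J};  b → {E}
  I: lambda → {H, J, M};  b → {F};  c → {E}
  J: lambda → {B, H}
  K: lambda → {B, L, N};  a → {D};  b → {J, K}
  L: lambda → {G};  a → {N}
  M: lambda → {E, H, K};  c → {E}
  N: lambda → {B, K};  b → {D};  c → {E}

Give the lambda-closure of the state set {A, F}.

{A, C, D, E, F, G, L}

Start with {A, F}.
From F via lambda: add E.
From E via lambda: add L.
From L via lambda: add G.
From G via lambda: add C, D.
No new states can be added; the closed set is {A, C, D, E, F, G, L}.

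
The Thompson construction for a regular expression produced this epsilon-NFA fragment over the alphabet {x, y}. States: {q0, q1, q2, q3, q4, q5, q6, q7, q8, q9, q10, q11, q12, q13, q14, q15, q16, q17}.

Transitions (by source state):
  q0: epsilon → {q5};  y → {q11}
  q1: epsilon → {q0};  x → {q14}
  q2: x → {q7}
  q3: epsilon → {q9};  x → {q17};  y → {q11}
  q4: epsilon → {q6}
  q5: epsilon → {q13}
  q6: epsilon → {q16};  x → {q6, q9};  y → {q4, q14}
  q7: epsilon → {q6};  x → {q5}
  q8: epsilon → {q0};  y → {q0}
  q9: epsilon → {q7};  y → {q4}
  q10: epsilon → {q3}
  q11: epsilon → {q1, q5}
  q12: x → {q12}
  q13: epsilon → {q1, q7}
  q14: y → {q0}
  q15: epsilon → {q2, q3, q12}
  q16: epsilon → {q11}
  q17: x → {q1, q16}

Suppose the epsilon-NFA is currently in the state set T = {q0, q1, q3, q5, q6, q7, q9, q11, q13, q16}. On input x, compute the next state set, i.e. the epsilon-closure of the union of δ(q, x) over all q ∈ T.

q1 on x → {q14}.
q3 on x → {q17}.
q6 on x → {q6, q9}.
q7 on x → {q5}.
No x-transition from q0, q5, q9, q11, q13, q16.
Union after reading x: {q5, q6, q9, q14, q17}.
Now take the epsilon-closure:
From q5 via epsilon: add q13.
From q6 via epsilon: add q16.
From q9 via epsilon: add q7.
From q13 via epsilon: add q1.
From q16 via epsilon: add q11.
From q1 via epsilon: add q0.
No new states can be added; the closed set is {q0, q1, q5, q6, q7, q9, q11, q13, q14, q16, q17}.

{q0, q1, q5, q6, q7, q9, q11, q13, q14, q16, q17}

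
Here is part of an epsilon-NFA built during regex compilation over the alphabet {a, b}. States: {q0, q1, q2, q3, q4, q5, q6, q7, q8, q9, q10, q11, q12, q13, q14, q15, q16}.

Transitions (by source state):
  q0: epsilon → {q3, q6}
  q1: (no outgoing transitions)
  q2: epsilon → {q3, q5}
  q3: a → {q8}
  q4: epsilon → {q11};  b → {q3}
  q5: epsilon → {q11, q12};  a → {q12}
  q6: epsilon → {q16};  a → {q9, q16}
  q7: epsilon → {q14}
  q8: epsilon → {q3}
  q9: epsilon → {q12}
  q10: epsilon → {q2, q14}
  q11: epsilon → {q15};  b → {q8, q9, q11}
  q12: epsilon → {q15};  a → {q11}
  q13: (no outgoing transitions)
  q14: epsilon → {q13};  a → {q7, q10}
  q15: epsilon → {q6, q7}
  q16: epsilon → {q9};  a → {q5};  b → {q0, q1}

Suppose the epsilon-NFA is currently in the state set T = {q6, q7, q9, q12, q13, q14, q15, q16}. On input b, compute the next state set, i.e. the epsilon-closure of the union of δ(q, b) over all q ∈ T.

{q0, q1, q3, q6, q7, q9, q12, q13, q14, q15, q16}

q16 on b → {q0, q1}.
No b-transition from q6, q7, q9, q12, q13, q14, q15.
Union after reading b: {q0, q1}.
Now take the epsilon-closure:
From q0 via epsilon: add q3, q6.
From q6 via epsilon: add q16.
From q16 via epsilon: add q9.
From q9 via epsilon: add q12.
From q12 via epsilon: add q15.
From q15 via epsilon: add q7.
From q7 via epsilon: add q14.
From q14 via epsilon: add q13.
No new states can be added; the closed set is {q0, q1, q3, q6, q7, q9, q12, q13, q14, q15, q16}.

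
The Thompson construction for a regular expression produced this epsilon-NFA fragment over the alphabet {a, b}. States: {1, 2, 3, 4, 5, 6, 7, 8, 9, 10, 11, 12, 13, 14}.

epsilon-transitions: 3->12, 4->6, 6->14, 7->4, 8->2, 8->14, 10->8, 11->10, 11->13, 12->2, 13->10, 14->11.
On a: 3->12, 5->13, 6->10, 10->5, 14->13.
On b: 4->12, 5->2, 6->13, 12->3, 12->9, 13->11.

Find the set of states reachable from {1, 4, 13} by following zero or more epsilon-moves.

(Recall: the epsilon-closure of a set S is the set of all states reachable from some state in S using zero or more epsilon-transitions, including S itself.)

Start with {1, 4, 13}.
From 4 via epsilon: add 6.
From 13 via epsilon: add 10.
From 6 via epsilon: add 14.
From 10 via epsilon: add 8.
From 8 via epsilon: add 2.
From 14 via epsilon: add 11.
No new states can be added; the closed set is {1, 2, 4, 6, 8, 10, 11, 13, 14}.

{1, 2, 4, 6, 8, 10, 11, 13, 14}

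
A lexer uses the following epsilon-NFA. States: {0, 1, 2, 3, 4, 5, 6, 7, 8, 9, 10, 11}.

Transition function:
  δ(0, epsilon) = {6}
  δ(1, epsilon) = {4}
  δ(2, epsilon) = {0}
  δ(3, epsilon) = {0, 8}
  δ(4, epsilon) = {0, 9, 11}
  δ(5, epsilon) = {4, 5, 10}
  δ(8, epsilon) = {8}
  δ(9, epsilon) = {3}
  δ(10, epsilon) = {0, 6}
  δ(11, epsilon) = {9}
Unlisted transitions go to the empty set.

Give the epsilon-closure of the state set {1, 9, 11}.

Start with {1, 9, 11}.
From 1 via epsilon: add 4.
From 9 via epsilon: add 3.
From 3 via epsilon: add 0, 8.
From 0 via epsilon: add 6.
No new states can be added; the closed set is {0, 1, 3, 4, 6, 8, 9, 11}.

{0, 1, 3, 4, 6, 8, 9, 11}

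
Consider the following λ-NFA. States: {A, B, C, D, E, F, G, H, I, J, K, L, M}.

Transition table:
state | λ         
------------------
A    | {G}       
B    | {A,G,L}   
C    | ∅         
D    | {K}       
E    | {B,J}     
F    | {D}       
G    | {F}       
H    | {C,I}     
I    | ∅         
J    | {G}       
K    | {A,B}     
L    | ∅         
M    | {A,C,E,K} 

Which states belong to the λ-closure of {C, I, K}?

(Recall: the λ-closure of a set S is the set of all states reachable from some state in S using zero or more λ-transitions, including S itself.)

{A, B, C, D, F, G, I, K, L}

Start with {C, I, K}.
From K via λ: add A, B.
From A via λ: add G.
From B via λ: add L.
From G via λ: add F.
From F via λ: add D.
No new states can be added; the closed set is {A, B, C, D, F, G, I, K, L}.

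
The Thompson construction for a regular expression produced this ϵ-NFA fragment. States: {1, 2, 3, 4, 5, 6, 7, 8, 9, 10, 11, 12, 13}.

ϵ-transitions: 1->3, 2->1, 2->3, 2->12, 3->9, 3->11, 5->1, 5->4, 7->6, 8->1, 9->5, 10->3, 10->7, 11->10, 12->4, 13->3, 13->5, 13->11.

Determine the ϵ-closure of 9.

{1, 3, 4, 5, 6, 7, 9, 10, 11}

Start with {9}.
From 9 via ϵ: add 5.
From 5 via ϵ: add 1, 4.
From 1 via ϵ: add 3.
From 3 via ϵ: add 11.
From 11 via ϵ: add 10.
From 10 via ϵ: add 7.
From 7 via ϵ: add 6.
No new states can be added; the closed set is {1, 3, 4, 5, 6, 7, 9, 10, 11}.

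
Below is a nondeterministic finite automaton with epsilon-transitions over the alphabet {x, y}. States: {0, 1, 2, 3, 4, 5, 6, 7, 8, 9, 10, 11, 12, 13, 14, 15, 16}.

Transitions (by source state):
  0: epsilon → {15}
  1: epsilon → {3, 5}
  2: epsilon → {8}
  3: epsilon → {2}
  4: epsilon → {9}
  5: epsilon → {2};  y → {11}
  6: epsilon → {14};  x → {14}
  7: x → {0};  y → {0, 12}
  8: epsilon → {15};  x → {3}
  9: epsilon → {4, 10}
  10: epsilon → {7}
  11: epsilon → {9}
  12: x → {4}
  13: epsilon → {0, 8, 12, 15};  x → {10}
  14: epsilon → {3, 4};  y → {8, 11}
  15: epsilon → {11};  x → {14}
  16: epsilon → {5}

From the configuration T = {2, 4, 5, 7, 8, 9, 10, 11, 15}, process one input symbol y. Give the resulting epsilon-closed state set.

{0, 4, 7, 9, 10, 11, 12, 15}

5 on y → {11}.
7 on y → {0, 12}.
No y-transition from 2, 4, 8, 9, 10, 11, 15.
Union after reading y: {0, 11, 12}.
Now take the epsilon-closure:
From 0 via epsilon: add 15.
From 11 via epsilon: add 9.
From 9 via epsilon: add 4, 10.
From 10 via epsilon: add 7.
No new states can be added; the closed set is {0, 4, 7, 9, 10, 11, 12, 15}.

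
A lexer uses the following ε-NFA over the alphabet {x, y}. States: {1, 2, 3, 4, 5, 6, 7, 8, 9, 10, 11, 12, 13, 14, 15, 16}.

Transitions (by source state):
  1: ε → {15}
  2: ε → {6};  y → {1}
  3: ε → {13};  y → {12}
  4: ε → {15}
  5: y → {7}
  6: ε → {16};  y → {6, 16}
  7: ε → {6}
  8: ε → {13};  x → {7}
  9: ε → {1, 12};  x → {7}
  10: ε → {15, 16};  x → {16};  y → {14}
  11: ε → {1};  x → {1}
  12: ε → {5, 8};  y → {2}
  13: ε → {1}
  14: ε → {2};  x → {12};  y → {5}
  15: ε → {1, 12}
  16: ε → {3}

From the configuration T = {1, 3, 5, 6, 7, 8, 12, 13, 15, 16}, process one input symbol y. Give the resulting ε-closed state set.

{1, 2, 3, 5, 6, 7, 8, 12, 13, 15, 16}

3 on y → {12}.
5 on y → {7}.
6 on y → {6, 16}.
12 on y → {2}.
No y-transition from 1, 7, 8, 13, 15, 16.
Union after reading y: {2, 6, 7, 12, 16}.
Now take the ε-closure:
From 12 via ε: add 5, 8.
From 16 via ε: add 3.
From 3 via ε: add 13.
From 13 via ε: add 1.
From 1 via ε: add 15.
No new states can be added; the closed set is {1, 2, 3, 5, 6, 7, 8, 12, 13, 15, 16}.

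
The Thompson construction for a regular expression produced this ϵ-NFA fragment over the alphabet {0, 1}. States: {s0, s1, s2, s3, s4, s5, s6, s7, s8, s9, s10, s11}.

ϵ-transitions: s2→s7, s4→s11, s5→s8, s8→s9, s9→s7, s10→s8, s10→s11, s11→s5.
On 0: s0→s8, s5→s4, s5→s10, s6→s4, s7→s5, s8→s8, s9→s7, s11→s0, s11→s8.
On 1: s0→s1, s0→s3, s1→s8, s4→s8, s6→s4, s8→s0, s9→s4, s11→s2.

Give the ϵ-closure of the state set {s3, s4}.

Start with {s3, s4}.
From s4 via ϵ: add s11.
From s11 via ϵ: add s5.
From s5 via ϵ: add s8.
From s8 via ϵ: add s9.
From s9 via ϵ: add s7.
No new states can be added; the closed set is {s3, s4, s5, s7, s8, s9, s11}.

{s3, s4, s5, s7, s8, s9, s11}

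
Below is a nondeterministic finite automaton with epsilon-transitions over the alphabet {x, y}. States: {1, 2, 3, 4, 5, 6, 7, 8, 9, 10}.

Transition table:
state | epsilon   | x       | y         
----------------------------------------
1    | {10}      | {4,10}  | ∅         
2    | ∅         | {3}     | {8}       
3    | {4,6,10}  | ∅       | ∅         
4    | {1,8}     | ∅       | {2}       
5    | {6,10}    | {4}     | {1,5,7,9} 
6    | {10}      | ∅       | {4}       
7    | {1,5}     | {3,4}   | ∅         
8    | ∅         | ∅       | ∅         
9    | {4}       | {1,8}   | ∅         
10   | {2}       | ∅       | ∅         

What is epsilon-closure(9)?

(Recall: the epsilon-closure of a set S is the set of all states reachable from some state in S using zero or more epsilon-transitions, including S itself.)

Start with {9}.
From 9 via epsilon: add 4.
From 4 via epsilon: add 1, 8.
From 1 via epsilon: add 10.
From 10 via epsilon: add 2.
No new states can be added; the closed set is {1, 2, 4, 8, 9, 10}.

{1, 2, 4, 8, 9, 10}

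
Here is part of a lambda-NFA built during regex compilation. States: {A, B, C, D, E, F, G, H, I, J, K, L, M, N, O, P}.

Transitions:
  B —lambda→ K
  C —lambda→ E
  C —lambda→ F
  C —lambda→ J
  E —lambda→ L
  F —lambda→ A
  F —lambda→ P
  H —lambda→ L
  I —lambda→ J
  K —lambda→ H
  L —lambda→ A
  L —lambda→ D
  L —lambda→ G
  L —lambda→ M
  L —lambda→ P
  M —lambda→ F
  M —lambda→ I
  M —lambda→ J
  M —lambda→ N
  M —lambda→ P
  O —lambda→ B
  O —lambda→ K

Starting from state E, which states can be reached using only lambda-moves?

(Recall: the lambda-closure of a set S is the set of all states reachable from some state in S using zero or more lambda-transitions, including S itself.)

{A, D, E, F, G, I, J, L, M, N, P}

Start with {E}.
From E via lambda: add L.
From L via lambda: add A, D, G, M, P.
From M via lambda: add F, I, J, N.
No new states can be added; the closed set is {A, D, E, F, G, I, J, L, M, N, P}.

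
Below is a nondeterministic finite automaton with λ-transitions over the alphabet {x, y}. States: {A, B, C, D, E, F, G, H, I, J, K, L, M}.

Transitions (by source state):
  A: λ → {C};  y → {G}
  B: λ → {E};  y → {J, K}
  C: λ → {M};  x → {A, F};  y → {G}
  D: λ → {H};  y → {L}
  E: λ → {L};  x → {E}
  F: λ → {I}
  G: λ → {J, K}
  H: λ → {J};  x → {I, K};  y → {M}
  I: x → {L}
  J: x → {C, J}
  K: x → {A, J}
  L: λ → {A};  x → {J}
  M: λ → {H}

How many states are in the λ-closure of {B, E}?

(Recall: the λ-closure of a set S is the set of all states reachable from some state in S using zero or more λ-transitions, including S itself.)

Start with {B, E}.
From E via λ: add L.
From L via λ: add A.
From A via λ: add C.
From C via λ: add M.
From M via λ: add H.
From H via λ: add J.
λ-closure = {A, B, C, E, H, J, L, M}, which has 8 states.

8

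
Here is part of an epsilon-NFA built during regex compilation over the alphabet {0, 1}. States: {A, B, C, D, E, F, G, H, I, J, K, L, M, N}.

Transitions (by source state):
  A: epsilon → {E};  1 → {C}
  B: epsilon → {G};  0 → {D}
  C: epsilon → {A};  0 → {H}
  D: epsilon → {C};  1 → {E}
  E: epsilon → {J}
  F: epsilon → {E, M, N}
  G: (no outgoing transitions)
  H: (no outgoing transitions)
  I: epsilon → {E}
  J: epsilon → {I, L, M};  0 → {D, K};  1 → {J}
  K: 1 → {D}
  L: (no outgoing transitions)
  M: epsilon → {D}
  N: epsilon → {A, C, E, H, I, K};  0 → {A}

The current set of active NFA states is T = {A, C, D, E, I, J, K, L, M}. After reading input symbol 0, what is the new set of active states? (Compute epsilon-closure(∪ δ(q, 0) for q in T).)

C on 0 → {H}.
J on 0 → {D, K}.
No 0-transition from A, D, E, I, K, L, M.
Union after reading 0: {D, H, K}.
Now take the epsilon-closure:
From D via epsilon: add C.
From C via epsilon: add A.
From A via epsilon: add E.
From E via epsilon: add J.
From J via epsilon: add I, L, M.
No new states can be added; the closed set is {A, C, D, E, H, I, J, K, L, M}.

{A, C, D, E, H, I, J, K, L, M}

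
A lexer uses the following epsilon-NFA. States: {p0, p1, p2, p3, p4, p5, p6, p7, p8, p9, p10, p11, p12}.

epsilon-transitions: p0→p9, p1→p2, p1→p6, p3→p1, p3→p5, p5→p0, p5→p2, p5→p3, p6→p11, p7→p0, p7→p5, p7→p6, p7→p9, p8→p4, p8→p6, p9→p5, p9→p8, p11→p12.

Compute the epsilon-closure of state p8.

{p4, p6, p8, p11, p12}

Start with {p8}.
From p8 via epsilon: add p4, p6.
From p6 via epsilon: add p11.
From p11 via epsilon: add p12.
No new states can be added; the closed set is {p4, p6, p8, p11, p12}.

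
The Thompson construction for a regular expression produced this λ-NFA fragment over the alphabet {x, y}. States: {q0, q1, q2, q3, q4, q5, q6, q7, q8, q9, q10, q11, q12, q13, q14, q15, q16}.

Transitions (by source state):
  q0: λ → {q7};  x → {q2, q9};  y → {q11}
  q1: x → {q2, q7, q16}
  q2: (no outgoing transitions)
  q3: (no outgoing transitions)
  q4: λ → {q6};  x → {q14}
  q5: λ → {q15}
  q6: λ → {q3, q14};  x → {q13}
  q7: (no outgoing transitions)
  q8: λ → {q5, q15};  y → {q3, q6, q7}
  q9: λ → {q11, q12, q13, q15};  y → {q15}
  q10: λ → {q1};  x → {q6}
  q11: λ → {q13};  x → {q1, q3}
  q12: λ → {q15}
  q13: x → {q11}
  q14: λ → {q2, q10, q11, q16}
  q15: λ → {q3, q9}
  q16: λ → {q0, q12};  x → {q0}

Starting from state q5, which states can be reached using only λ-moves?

Start with {q5}.
From q5 via λ: add q15.
From q15 via λ: add q3, q9.
From q9 via λ: add q11, q12, q13.
No new states can be added; the closed set is {q3, q5, q9, q11, q12, q13, q15}.

{q3, q5, q9, q11, q12, q13, q15}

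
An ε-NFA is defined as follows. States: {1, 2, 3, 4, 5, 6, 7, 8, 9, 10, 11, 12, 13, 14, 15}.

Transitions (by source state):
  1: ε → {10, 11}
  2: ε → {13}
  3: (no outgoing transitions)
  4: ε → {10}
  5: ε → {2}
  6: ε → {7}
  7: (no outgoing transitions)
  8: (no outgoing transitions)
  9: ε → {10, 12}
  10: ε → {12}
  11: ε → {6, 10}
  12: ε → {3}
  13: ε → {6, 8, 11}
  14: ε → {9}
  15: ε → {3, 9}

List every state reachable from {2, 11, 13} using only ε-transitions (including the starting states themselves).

Start with {2, 11, 13}.
From 11 via ε: add 6, 10.
From 13 via ε: add 8.
From 6 via ε: add 7.
From 10 via ε: add 12.
From 12 via ε: add 3.
No new states can be added; the closed set is {2, 3, 6, 7, 8, 10, 11, 12, 13}.

{2, 3, 6, 7, 8, 10, 11, 12, 13}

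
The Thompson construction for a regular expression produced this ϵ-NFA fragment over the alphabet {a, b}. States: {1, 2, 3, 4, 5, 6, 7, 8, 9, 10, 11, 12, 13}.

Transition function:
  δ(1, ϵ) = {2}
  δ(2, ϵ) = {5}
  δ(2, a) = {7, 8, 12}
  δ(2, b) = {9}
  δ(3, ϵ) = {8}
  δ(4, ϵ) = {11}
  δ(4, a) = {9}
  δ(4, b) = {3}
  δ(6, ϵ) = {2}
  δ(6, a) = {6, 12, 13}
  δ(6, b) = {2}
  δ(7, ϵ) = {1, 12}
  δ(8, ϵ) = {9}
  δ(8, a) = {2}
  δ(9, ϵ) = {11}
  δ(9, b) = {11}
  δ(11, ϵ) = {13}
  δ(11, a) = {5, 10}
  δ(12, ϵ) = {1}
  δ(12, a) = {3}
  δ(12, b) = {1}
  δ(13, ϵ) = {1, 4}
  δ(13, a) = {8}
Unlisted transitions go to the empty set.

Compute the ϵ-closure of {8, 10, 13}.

Start with {8, 10, 13}.
From 8 via ϵ: add 9.
From 13 via ϵ: add 1, 4.
From 1 via ϵ: add 2.
From 4 via ϵ: add 11.
From 2 via ϵ: add 5.
No new states can be added; the closed set is {1, 2, 4, 5, 8, 9, 10, 11, 13}.

{1, 2, 4, 5, 8, 9, 10, 11, 13}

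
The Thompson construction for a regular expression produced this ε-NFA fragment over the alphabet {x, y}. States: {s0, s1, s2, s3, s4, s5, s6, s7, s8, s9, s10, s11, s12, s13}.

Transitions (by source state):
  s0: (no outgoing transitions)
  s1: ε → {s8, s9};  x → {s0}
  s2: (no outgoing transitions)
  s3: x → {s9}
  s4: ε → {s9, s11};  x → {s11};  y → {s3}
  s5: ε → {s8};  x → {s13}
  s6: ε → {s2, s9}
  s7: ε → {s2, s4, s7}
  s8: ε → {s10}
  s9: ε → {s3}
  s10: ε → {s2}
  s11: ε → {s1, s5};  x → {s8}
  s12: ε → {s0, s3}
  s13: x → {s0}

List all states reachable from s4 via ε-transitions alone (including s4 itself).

{s1, s2, s3, s4, s5, s8, s9, s10, s11}

Start with {s4}.
From s4 via ε: add s9, s11.
From s9 via ε: add s3.
From s11 via ε: add s1, s5.
From s1 via ε: add s8.
From s8 via ε: add s10.
From s10 via ε: add s2.
No new states can be added; the closed set is {s1, s2, s3, s4, s5, s8, s9, s10, s11}.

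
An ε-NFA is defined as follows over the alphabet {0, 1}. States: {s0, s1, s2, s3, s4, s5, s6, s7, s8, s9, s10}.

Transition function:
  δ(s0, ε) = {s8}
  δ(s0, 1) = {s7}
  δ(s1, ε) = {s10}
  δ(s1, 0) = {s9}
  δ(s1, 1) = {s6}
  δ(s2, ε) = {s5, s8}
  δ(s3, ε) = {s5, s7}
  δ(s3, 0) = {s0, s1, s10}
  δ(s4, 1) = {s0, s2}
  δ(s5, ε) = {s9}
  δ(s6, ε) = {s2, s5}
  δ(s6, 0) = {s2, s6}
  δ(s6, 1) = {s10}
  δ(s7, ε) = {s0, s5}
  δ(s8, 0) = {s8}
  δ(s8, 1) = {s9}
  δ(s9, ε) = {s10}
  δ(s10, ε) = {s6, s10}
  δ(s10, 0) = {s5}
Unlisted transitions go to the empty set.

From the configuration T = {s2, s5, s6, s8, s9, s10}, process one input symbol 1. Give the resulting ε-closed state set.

{s2, s5, s6, s8, s9, s10}

s6 on 1 → {s10}.
s8 on 1 → {s9}.
No 1-transition from s2, s5, s9, s10.
Union after reading 1: {s9, s10}.
Now take the ε-closure:
From s10 via ε: add s6.
From s6 via ε: add s2, s5.
From s2 via ε: add s8.
No new states can be added; the closed set is {s2, s5, s6, s8, s9, s10}.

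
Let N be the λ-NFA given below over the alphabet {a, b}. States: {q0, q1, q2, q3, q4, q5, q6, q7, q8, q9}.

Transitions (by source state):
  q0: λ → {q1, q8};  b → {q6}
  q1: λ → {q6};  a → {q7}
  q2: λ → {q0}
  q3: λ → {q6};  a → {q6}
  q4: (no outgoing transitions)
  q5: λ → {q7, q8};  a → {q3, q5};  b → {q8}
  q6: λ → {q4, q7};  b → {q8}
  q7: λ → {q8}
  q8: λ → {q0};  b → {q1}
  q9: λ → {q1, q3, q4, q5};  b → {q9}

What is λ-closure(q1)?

Start with {q1}.
From q1 via λ: add q6.
From q6 via λ: add q4, q7.
From q7 via λ: add q8.
From q8 via λ: add q0.
No new states can be added; the closed set is {q0, q1, q4, q6, q7, q8}.

{q0, q1, q4, q6, q7, q8}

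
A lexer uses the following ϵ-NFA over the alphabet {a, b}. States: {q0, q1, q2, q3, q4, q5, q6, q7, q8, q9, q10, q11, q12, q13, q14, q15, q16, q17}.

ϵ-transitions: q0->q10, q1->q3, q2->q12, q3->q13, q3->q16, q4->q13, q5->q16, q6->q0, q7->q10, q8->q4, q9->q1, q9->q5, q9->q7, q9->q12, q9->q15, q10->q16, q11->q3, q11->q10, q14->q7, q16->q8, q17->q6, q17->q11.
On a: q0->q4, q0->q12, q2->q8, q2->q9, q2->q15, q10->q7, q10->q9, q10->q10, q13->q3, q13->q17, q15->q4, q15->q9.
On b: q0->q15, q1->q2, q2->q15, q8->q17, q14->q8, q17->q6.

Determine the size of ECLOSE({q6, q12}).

Start with {q6, q12}.
From q6 via ϵ: add q0.
From q0 via ϵ: add q10.
From q10 via ϵ: add q16.
From q16 via ϵ: add q8.
From q8 via ϵ: add q4.
From q4 via ϵ: add q13.
ϵ-closure = {q0, q4, q6, q8, q10, q12, q13, q16}, which has 8 states.

8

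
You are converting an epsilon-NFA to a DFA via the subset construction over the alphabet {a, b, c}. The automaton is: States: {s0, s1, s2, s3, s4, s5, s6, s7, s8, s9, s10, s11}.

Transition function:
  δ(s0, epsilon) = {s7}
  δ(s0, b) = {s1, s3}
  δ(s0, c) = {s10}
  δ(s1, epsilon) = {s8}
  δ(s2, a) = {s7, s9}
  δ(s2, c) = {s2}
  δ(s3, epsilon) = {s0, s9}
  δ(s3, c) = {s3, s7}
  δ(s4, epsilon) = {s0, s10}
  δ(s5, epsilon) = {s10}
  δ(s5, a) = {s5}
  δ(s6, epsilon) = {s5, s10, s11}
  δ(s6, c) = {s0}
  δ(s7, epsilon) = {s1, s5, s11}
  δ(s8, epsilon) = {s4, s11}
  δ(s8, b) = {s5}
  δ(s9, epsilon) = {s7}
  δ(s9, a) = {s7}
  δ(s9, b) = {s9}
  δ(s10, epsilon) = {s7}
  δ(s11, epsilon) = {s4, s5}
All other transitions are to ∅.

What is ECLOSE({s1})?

Start with {s1}.
From s1 via epsilon: add s8.
From s8 via epsilon: add s4, s11.
From s4 via epsilon: add s0, s10.
From s11 via epsilon: add s5.
From s0 via epsilon: add s7.
No new states can be added; the closed set is {s0, s1, s4, s5, s7, s8, s10, s11}.

{s0, s1, s4, s5, s7, s8, s10, s11}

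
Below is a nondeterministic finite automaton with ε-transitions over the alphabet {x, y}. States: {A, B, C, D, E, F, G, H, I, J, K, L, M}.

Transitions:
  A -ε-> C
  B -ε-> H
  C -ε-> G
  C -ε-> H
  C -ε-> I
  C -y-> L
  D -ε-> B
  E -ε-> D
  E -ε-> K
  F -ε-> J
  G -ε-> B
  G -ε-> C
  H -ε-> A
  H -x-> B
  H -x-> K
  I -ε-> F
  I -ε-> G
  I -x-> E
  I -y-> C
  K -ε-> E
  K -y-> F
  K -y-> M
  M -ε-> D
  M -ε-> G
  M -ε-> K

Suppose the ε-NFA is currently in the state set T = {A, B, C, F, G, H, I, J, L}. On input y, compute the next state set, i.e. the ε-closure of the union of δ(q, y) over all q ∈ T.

C on y → {L}.
I on y → {C}.
No y-transition from A, B, F, G, H, J, L.
Union after reading y: {C, L}.
Now take the ε-closure:
From C via ε: add G, H, I.
From G via ε: add B.
From H via ε: add A.
From I via ε: add F.
From F via ε: add J.
No new states can be added; the closed set is {A, B, C, F, G, H, I, J, L}.

{A, B, C, F, G, H, I, J, L}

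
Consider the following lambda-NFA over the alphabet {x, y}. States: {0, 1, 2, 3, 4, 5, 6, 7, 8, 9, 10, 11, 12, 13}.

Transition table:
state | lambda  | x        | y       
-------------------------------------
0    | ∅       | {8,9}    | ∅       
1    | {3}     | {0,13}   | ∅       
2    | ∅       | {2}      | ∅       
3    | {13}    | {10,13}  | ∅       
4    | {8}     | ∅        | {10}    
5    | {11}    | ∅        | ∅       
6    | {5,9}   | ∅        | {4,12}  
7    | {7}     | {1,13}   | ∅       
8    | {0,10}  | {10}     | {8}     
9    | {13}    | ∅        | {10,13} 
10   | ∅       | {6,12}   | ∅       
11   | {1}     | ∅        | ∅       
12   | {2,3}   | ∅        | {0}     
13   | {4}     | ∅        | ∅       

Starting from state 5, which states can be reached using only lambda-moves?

Start with {5}.
From 5 via lambda: add 11.
From 11 via lambda: add 1.
From 1 via lambda: add 3.
From 3 via lambda: add 13.
From 13 via lambda: add 4.
From 4 via lambda: add 8.
From 8 via lambda: add 0, 10.
No new states can be added; the closed set is {0, 1, 3, 4, 5, 8, 10, 11, 13}.

{0, 1, 3, 4, 5, 8, 10, 11, 13}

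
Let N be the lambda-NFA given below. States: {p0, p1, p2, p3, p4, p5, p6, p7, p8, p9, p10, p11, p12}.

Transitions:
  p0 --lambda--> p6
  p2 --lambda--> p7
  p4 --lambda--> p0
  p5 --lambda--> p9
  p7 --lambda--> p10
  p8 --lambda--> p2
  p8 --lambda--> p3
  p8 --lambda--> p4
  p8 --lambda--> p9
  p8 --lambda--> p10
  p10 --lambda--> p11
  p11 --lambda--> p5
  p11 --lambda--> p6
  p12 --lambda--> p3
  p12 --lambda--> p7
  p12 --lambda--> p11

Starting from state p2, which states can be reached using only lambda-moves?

{p2, p5, p6, p7, p9, p10, p11}

Start with {p2}.
From p2 via lambda: add p7.
From p7 via lambda: add p10.
From p10 via lambda: add p11.
From p11 via lambda: add p5, p6.
From p5 via lambda: add p9.
No new states can be added; the closed set is {p2, p5, p6, p7, p9, p10, p11}.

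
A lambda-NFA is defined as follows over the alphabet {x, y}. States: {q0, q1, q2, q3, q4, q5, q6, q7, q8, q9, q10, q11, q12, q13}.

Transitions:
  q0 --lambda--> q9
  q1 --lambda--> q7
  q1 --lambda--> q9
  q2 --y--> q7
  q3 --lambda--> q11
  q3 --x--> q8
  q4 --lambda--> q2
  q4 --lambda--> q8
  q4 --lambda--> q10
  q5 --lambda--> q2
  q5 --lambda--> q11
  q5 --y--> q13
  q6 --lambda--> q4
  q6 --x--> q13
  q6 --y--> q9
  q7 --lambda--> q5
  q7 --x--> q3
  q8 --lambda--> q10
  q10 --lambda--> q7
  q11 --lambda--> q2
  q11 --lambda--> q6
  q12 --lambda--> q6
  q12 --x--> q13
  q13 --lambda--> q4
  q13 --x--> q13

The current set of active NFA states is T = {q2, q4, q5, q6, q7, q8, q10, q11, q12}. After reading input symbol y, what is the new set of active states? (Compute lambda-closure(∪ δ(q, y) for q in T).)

{q2, q4, q5, q6, q7, q8, q9, q10, q11, q13}

q2 on y → {q7}.
q5 on y → {q13}.
q6 on y → {q9}.
No y-transition from q4, q7, q8, q10, q11, q12.
Union after reading y: {q7, q9, q13}.
Now take the lambda-closure:
From q7 via lambda: add q5.
From q13 via lambda: add q4.
From q4 via lambda: add q2, q8, q10.
From q5 via lambda: add q11.
From q11 via lambda: add q6.
No new states can be added; the closed set is {q2, q4, q5, q6, q7, q8, q9, q10, q11, q13}.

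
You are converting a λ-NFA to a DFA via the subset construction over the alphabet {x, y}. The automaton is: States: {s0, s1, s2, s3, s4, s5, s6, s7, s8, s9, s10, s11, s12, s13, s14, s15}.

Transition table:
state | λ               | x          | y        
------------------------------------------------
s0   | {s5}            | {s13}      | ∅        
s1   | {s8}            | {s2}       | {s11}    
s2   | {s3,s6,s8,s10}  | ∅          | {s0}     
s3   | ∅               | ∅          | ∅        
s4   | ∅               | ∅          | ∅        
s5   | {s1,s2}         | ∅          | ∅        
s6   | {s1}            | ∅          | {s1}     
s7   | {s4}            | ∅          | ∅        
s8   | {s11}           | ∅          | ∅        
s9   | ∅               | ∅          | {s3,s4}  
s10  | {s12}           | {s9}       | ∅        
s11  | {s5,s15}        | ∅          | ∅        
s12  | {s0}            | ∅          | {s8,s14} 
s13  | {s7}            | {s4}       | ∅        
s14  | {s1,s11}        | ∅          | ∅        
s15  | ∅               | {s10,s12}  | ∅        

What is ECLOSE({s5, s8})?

Start with {s5, s8}.
From s5 via λ: add s1, s2.
From s8 via λ: add s11.
From s2 via λ: add s3, s6, s10.
From s11 via λ: add s15.
From s10 via λ: add s12.
From s12 via λ: add s0.
No new states can be added; the closed set is {s0, s1, s2, s3, s5, s6, s8, s10, s11, s12, s15}.

{s0, s1, s2, s3, s5, s6, s8, s10, s11, s12, s15}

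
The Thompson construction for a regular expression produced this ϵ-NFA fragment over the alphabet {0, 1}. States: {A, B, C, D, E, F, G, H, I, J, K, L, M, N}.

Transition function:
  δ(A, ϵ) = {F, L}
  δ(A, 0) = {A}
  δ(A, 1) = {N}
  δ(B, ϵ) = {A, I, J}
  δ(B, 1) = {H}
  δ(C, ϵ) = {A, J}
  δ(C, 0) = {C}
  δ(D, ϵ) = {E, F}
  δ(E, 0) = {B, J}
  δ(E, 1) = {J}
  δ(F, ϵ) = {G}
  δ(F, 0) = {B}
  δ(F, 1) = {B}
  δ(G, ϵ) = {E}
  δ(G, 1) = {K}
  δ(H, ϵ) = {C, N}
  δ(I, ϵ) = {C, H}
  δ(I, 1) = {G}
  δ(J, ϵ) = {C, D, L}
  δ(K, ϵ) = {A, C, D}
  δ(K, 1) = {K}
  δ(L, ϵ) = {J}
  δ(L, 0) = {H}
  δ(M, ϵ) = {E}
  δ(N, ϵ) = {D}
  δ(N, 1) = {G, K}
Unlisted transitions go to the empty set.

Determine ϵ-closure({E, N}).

Start with {E, N}.
From N via ϵ: add D.
From D via ϵ: add F.
From F via ϵ: add G.
No new states can be added; the closed set is {D, E, F, G, N}.

{D, E, F, G, N}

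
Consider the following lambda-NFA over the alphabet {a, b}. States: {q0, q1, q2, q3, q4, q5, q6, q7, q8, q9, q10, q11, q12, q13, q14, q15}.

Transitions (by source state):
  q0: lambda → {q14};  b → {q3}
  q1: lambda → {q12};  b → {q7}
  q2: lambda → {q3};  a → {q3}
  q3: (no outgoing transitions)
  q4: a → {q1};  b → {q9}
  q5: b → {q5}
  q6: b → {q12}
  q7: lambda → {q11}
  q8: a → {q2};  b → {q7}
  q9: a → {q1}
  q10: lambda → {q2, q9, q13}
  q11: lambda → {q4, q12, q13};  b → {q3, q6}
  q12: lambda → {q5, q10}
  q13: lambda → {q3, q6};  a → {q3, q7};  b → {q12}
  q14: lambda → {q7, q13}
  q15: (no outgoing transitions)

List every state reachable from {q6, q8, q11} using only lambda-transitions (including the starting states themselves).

Start with {q6, q8, q11}.
From q11 via lambda: add q4, q12, q13.
From q12 via lambda: add q5, q10.
From q13 via lambda: add q3.
From q10 via lambda: add q2, q9.
No new states can be added; the closed set is {q2, q3, q4, q5, q6, q8, q9, q10, q11, q12, q13}.

{q2, q3, q4, q5, q6, q8, q9, q10, q11, q12, q13}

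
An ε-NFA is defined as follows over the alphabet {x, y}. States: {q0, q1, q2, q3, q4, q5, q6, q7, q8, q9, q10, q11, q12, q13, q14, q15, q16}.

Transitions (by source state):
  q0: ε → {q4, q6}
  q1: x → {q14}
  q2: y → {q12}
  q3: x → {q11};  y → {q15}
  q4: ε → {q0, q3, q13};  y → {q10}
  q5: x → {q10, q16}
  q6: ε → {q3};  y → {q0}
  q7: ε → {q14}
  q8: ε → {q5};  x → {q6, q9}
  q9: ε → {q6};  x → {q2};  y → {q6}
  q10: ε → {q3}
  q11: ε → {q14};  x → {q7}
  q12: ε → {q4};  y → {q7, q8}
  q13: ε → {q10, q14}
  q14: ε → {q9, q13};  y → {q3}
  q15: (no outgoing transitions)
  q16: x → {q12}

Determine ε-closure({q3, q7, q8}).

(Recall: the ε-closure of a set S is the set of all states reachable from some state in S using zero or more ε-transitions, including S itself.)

{q3, q5, q6, q7, q8, q9, q10, q13, q14}

Start with {q3, q7, q8}.
From q7 via ε: add q14.
From q8 via ε: add q5.
From q14 via ε: add q9, q13.
From q9 via ε: add q6.
From q13 via ε: add q10.
No new states can be added; the closed set is {q3, q5, q6, q7, q8, q9, q10, q13, q14}.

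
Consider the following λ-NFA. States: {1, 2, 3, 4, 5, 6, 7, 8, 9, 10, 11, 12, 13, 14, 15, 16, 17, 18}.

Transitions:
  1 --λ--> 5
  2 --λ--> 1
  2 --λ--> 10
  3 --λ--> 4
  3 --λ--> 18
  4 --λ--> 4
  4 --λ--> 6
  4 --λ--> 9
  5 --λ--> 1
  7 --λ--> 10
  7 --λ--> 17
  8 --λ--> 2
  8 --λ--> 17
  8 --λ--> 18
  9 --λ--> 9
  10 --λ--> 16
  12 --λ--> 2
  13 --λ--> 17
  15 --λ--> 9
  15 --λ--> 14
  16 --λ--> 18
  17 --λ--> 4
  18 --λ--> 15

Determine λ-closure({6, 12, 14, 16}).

Start with {6, 12, 14, 16}.
From 12 via λ: add 2.
From 16 via λ: add 18.
From 2 via λ: add 1, 10.
From 18 via λ: add 15.
From 1 via λ: add 5.
From 15 via λ: add 9.
No new states can be added; the closed set is {1, 2, 5, 6, 9, 10, 12, 14, 15, 16, 18}.

{1, 2, 5, 6, 9, 10, 12, 14, 15, 16, 18}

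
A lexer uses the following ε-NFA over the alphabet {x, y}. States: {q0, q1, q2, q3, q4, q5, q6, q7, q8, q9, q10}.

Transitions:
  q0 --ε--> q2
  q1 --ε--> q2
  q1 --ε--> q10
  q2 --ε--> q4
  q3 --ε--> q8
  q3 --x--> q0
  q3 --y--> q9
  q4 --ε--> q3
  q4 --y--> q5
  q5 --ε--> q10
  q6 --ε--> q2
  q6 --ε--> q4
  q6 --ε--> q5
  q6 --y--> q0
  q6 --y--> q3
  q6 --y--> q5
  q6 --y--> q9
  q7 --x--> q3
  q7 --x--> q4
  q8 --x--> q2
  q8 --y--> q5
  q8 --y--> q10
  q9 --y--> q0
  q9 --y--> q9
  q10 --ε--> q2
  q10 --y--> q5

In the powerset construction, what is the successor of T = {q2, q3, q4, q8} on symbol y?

{q2, q3, q4, q5, q8, q9, q10}

q3 on y → {q9}.
q4 on y → {q5}.
q8 on y → {q5, q10}.
No y-transition from q2.
Union after reading y: {q5, q9, q10}.
Now take the ε-closure:
From q10 via ε: add q2.
From q2 via ε: add q4.
From q4 via ε: add q3.
From q3 via ε: add q8.
No new states can be added; the closed set is {q2, q3, q4, q5, q8, q9, q10}.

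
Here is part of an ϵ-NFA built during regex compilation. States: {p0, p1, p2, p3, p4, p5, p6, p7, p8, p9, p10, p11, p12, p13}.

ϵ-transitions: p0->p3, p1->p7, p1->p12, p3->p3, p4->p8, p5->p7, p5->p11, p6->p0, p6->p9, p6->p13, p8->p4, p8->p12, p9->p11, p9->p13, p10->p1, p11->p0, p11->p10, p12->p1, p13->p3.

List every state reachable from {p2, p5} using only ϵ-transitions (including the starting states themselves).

Start with {p2, p5}.
From p5 via ϵ: add p7, p11.
From p11 via ϵ: add p0, p10.
From p0 via ϵ: add p3.
From p10 via ϵ: add p1.
From p1 via ϵ: add p12.
No new states can be added; the closed set is {p0, p1, p2, p3, p5, p7, p10, p11, p12}.

{p0, p1, p2, p3, p5, p7, p10, p11, p12}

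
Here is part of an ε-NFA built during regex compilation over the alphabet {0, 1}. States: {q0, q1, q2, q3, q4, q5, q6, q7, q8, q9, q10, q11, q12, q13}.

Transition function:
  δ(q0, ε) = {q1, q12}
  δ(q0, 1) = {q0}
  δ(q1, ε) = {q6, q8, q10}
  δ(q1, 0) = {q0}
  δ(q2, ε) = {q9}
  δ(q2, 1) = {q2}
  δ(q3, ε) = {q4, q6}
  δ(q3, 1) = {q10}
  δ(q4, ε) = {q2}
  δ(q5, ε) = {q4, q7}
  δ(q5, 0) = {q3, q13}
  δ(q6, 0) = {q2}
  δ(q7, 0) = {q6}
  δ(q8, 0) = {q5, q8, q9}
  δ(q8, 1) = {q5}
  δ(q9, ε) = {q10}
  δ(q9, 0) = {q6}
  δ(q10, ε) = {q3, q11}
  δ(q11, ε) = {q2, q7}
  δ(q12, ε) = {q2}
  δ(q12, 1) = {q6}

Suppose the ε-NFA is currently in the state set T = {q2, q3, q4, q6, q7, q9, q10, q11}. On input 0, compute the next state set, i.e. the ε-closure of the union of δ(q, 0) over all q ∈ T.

{q2, q3, q4, q6, q7, q9, q10, q11}

q6 on 0 → {q2}.
q7 on 0 → {q6}.
q9 on 0 → {q6}.
No 0-transition from q2, q3, q4, q10, q11.
Union after reading 0: {q2, q6}.
Now take the ε-closure:
From q2 via ε: add q9.
From q9 via ε: add q10.
From q10 via ε: add q3, q11.
From q3 via ε: add q4.
From q11 via ε: add q7.
No new states can be added; the closed set is {q2, q3, q4, q6, q7, q9, q10, q11}.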